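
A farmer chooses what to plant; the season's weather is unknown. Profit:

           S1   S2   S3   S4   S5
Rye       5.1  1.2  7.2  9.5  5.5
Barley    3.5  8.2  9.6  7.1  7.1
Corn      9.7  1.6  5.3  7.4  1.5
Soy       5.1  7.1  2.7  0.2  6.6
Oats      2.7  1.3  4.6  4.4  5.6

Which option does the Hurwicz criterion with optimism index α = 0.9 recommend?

Rye: 0.9·9.5 + 0.1·1.2 = 8.67
Barley: 0.9·9.6 + 0.1·3.5 = 8.99
Corn: 0.9·9.7 + 0.1·1.5 = 8.88
Soy: 0.9·7.1 + 0.1·0.2 = 6.41
Oats: 0.9·5.6 + 0.1·1.3 = 5.17
Highest Hurwicz score = 8.99 → Barley.

Barley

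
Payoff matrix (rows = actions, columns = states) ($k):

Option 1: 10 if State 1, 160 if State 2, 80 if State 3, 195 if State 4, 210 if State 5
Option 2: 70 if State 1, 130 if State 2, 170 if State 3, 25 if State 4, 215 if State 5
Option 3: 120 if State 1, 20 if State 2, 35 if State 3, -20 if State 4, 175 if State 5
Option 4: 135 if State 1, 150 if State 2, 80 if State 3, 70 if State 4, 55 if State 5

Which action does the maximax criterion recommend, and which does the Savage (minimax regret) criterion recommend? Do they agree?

Row maxima: Option 1=210, Option 2=215, Option 3=175, Option 4=150
Best best-case = 215 → Option 2.
Column bests: State 1=135, State 2=160, State 3=170, State 4=195, State 5=215.
Option 1 regrets: 125, 0, 90, 0, 5 → max 125
Option 2 regrets: 65, 30, 0, 170, 0 → max 170
Option 3 regrets: 15, 140, 135, 215, 40 → max 215
Option 4 regrets: 0, 10, 90, 125, 160 → max 160
Smallest max regret = 125 → Option 1.

maximax → Option 2; minimax regret → Option 1 (disagree)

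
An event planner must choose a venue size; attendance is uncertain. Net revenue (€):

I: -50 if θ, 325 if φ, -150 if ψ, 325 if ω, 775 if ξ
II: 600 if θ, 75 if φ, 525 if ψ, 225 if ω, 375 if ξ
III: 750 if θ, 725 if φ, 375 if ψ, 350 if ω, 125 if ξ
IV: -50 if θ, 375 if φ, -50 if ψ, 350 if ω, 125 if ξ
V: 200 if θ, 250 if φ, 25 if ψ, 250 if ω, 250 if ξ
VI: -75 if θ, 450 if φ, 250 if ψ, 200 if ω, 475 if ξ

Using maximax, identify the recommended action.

Row maxima: I=775, II=600, III=750, IV=375, V=250, VI=475
Best best-case = 775 → I.

I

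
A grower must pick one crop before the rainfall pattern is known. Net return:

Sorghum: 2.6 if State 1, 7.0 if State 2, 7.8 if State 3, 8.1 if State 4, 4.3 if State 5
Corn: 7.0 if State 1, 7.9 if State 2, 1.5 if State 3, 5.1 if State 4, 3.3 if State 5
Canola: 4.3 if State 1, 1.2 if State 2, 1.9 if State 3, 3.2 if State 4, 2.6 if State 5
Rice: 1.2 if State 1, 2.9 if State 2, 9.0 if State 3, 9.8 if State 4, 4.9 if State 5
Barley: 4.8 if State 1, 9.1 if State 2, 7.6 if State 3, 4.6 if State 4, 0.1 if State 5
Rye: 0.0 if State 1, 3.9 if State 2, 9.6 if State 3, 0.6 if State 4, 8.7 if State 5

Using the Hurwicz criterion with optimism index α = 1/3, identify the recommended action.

Sorghum: 1/3·8.1 + 2/3·2.6 = 133/30
Corn: 1/3·7.9 + 2/3·1.5 = 109/30
Canola: 1/3·4.3 + 2/3·1.2 = 67/30
Rice: 1/3·9.8 + 2/3·1.2 = 61/15
Barley: 1/3·9.1 + 2/3·0.1 = 3.1
Rye: 1/3·9.6 + 2/3·0.0 = 3.2
Highest Hurwicz score = 133/30 → Sorghum.

Sorghum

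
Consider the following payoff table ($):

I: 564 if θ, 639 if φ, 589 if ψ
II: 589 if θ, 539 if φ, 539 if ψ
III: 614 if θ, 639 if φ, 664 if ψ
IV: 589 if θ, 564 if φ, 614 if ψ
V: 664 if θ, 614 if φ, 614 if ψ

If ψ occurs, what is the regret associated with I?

75

Best payoff under ψ is 664.
Regret = 664 − 589 = 75.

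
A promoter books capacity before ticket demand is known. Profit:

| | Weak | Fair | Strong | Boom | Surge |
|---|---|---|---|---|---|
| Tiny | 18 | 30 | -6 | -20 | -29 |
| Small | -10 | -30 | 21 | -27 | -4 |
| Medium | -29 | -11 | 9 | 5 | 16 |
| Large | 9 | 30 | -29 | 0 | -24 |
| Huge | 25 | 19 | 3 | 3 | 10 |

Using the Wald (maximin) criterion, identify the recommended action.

Huge

Row minima: Tiny=-29, Small=-30, Medium=-29, Large=-29, Huge=3
Best worst-case = 3 → Huge.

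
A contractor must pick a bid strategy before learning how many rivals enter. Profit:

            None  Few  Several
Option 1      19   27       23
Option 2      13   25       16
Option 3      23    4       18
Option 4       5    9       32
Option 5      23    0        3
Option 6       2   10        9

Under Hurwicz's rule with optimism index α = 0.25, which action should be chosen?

Option 1

Option 1: 0.25·27 + 0.75·19 = 21
Option 2: 0.25·25 + 0.75·13 = 16
Option 3: 0.25·23 + 0.75·4 = 8.75
Option 4: 0.25·32 + 0.75·5 = 11.75
Option 5: 0.25·23 + 0.75·0 = 5.75
Option 6: 0.25·10 + 0.75·2 = 4
Highest Hurwicz score = 21 → Option 1.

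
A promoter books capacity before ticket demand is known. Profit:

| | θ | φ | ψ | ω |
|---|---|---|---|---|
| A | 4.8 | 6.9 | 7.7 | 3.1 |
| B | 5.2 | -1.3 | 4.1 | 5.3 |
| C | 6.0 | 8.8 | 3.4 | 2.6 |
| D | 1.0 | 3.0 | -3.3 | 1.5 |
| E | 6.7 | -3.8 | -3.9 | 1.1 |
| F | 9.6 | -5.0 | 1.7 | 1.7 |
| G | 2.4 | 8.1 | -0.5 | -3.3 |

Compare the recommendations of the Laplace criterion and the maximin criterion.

Row averages: A=5.625, B=3.325, C=5.2, D=0.55, E=0.025, F=2, G=1.675
Highest average = 5.625 → A.
Row minima: A=3.1, B=-1.3, C=2.6, D=-3.3, E=-3.9, F=-5.0, G=-3.3
Best worst-case = 3.1 → A.

laplace → A; maximin → A (agree)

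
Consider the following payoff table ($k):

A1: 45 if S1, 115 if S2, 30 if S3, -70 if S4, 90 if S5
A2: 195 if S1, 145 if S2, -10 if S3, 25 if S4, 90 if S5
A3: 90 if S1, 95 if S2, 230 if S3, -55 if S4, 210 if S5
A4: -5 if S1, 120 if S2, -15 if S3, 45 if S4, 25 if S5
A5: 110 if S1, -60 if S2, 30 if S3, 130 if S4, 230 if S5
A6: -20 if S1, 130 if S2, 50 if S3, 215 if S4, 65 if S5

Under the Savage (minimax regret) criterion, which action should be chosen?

Column bests: S1=195, S2=145, S3=230, S4=215, S5=230.
A1 regrets: 150, 30, 200, 285, 140 → max 285
A2 regrets: 0, 0, 240, 190, 140 → max 240
A3 regrets: 105, 50, 0, 270, 20 → max 270
A4 regrets: 200, 25, 245, 170, 205 → max 245
A5 regrets: 85, 205, 200, 85, 0 → max 205
A6 regrets: 215, 15, 180, 0, 165 → max 215
Smallest max regret = 205 → A5.

A5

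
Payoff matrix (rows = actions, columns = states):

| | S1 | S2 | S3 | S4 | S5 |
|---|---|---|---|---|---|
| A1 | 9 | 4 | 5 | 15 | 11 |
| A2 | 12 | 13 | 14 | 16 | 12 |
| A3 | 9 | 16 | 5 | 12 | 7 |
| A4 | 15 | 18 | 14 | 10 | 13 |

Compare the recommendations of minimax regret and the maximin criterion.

minimax regret → A2; maximin → A2 (agree)

Column bests: S1=15, S2=18, S3=14, S4=16, S5=13.
A1 regrets: 6, 14, 9, 1, 2 → max 14
A2 regrets: 3, 5, 0, 0, 1 → max 5
A3 regrets: 6, 2, 9, 4, 6 → max 9
A4 regrets: 0, 0, 0, 6, 0 → max 6
Smallest max regret = 5 → A2.
Row minima: A1=4, A2=12, A3=5, A4=10
Best worst-case = 12 → A2.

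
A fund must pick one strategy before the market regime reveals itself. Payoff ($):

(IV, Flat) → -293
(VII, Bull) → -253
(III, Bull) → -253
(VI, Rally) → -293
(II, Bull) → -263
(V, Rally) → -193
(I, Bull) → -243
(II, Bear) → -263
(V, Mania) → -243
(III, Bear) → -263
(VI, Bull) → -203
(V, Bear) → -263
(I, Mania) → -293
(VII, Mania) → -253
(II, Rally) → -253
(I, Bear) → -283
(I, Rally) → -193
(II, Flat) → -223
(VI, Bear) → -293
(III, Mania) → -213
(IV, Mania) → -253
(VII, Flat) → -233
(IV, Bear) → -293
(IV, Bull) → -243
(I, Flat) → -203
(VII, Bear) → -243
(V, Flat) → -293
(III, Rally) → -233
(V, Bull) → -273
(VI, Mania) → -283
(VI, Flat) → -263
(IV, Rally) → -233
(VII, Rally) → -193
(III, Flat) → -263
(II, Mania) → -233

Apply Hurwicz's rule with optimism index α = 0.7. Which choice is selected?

I: 0.7·(-193) + 0.3·(-293) = -223
II: 0.7·(-223) + 0.3·(-263) = -235
III: 0.7·(-213) + 0.3·(-263) = -228
IV: 0.7·(-233) + 0.3·(-293) = -251
V: 0.7·(-193) + 0.3·(-293) = -223
VI: 0.7·(-203) + 0.3·(-293) = -230
VII: 0.7·(-193) + 0.3·(-253) = -211
Highest Hurwicz score = -211 → VII.

VII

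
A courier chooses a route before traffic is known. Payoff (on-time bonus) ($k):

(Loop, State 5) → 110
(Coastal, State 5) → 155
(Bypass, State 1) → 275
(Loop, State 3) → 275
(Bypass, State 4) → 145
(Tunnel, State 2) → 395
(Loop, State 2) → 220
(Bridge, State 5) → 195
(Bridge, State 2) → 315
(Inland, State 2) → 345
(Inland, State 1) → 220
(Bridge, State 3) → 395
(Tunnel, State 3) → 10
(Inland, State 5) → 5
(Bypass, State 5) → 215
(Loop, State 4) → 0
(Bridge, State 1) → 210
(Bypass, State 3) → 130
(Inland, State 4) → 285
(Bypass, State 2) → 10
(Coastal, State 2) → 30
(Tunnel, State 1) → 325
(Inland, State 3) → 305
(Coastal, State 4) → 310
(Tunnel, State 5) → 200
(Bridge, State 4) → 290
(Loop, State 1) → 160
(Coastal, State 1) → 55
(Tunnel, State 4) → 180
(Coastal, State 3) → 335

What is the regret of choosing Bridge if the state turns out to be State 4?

20

Best payoff under State 4 is 310.
Regret = 310 − 290 = 20.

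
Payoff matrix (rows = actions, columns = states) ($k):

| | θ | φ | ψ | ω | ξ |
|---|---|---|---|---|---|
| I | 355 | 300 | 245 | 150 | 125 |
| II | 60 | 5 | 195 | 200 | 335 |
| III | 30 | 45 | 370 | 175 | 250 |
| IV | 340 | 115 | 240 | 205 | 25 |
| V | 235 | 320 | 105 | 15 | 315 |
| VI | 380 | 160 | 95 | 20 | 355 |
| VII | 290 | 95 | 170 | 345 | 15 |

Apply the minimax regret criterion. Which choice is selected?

I

Column bests: θ=380, φ=320, ψ=370, ω=345, ξ=355.
I regrets: 25, 20, 125, 195, 230 → max 230
II regrets: 320, 315, 175, 145, 20 → max 320
III regrets: 350, 275, 0, 170, 105 → max 350
IV regrets: 40, 205, 130, 140, 330 → max 330
V regrets: 145, 0, 265, 330, 40 → max 330
VI regrets: 0, 160, 275, 325, 0 → max 325
VII regrets: 90, 225, 200, 0, 340 → max 340
Smallest max regret = 230 → I.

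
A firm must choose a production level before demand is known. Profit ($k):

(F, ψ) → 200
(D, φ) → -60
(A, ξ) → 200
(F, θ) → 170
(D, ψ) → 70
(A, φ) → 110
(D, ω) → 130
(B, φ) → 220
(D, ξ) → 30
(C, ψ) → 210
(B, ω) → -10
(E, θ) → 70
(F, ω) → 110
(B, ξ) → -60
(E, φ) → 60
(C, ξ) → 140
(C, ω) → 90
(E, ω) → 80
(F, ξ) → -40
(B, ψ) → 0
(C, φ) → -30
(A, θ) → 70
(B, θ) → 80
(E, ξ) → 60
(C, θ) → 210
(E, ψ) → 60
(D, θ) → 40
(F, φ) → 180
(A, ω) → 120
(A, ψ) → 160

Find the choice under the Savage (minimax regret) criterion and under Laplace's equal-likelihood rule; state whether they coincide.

minimax regret → A; laplace → A (agree)

Column bests: θ=210, φ=220, ψ=210, ω=130, ξ=200.
A regrets: 140, 110, 50, 10, 0 → max 140
B regrets: 130, 0, 210, 140, 260 → max 260
C regrets: 0, 250, 0, 40, 60 → max 250
D regrets: 170, 280, 140, 0, 170 → max 280
E regrets: 140, 160, 150, 50, 140 → max 160
F regrets: 40, 40, 10, 20, 240 → max 240
Smallest max regret = 140 → A.
Row averages: A=132, B=46, C=124, D=42, E=66, F=124
Highest average = 132 → A.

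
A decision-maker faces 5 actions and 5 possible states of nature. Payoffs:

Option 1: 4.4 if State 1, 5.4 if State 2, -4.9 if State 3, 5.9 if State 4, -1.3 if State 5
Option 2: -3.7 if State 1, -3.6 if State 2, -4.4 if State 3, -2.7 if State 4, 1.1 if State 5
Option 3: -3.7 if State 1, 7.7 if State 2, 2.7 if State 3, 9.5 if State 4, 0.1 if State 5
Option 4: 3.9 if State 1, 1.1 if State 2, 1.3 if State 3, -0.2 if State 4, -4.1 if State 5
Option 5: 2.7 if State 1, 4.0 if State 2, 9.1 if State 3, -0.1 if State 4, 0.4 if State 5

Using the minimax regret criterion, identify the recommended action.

Column bests: State 1=4.4, State 2=7.7, State 3=9.1, State 4=9.5, State 5=1.1.
Option 1 regrets: 0.0, 2.3, 14.0, 3.6, 2.4 → max 14.0
Option 2 regrets: 8.1, 11.3, 13.5, 12.2, 0.0 → max 13.5
Option 3 regrets: 8.1, 0.0, 6.4, 0.0, 1.0 → max 8.1
Option 4 regrets: 0.5, 6.6, 7.8, 9.7, 5.2 → max 9.7
Option 5 regrets: 1.7, 3.7, 0.0, 9.6, 0.7 → max 9.6
Smallest max regret = 8.1 → Option 3.

Option 3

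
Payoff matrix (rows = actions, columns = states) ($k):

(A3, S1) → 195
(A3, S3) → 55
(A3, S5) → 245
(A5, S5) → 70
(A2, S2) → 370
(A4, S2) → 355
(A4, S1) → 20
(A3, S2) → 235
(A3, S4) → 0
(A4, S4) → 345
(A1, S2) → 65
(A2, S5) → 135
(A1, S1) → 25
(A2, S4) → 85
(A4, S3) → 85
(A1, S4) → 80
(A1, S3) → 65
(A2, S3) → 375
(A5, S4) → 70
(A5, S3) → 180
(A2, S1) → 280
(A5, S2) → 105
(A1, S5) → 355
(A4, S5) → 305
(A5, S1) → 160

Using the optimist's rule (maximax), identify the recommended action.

Row maxima: A1=355, A2=375, A3=245, A4=355, A5=180
Best best-case = 375 → A2.

A2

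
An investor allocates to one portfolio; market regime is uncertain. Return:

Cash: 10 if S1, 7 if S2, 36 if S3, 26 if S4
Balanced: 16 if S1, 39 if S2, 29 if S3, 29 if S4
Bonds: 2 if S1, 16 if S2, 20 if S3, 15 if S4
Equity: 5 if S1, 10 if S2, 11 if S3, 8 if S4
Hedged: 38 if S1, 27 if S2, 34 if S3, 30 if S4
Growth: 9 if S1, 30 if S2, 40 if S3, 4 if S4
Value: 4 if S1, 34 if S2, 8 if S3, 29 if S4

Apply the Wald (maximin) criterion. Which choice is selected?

Hedged

Row minima: Cash=7, Balanced=16, Bonds=2, Equity=5, Hedged=27, Growth=4, Value=4
Best worst-case = 27 → Hedged.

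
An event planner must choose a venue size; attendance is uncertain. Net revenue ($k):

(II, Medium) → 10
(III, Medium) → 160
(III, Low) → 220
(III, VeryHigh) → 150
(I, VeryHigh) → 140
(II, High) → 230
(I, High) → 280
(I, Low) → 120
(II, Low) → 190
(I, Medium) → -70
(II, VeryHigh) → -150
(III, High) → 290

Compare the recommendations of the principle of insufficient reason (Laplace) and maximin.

laplace → III; maximin → III (agree)

Row averages: I=117.5, II=70, III=205
Highest average = 205 → III.
Row minima: I=-70, II=-150, III=150
Best worst-case = 150 → III.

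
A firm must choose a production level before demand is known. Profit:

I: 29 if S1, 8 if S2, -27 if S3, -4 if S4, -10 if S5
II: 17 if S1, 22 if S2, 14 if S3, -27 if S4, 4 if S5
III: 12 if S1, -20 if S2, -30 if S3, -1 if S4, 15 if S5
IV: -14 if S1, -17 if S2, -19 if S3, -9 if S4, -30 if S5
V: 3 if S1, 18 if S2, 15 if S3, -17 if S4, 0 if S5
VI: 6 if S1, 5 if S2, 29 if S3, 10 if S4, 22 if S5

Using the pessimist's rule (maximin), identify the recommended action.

Row minima: I=-27, II=-27, III=-30, IV=-30, V=-17, VI=5
Best worst-case = 5 → VI.

VI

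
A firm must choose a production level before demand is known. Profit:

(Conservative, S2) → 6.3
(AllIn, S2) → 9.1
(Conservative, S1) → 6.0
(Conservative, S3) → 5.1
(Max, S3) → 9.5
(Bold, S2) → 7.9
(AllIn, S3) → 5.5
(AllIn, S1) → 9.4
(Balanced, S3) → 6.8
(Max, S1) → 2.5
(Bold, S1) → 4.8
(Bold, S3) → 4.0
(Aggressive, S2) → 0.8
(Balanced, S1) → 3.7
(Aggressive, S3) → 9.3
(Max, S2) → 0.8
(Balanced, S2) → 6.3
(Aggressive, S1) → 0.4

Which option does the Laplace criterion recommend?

AllIn

Row averages: Conservative=5.8, Balanced=5.6, Aggressive=3.5, Bold=167/30, AllIn=8, Max=64/15
Highest average = 8 → AllIn.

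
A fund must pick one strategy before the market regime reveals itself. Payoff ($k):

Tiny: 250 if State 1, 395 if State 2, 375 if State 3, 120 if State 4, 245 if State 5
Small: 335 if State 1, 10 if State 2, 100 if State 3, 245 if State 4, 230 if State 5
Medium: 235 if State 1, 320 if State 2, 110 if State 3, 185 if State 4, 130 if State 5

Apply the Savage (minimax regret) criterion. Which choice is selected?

Tiny

Column bests: State 1=335, State 2=395, State 3=375, State 4=245, State 5=245.
Tiny regrets: 85, 0, 0, 125, 0 → max 125
Small regrets: 0, 385, 275, 0, 15 → max 385
Medium regrets: 100, 75, 265, 60, 115 → max 265
Smallest max regret = 125 → Tiny.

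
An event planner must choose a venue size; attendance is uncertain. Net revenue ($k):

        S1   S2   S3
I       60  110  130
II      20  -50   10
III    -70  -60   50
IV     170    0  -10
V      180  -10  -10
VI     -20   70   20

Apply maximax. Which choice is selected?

V

Row maxima: I=130, II=20, III=50, IV=170, V=180, VI=70
Best best-case = 180 → V.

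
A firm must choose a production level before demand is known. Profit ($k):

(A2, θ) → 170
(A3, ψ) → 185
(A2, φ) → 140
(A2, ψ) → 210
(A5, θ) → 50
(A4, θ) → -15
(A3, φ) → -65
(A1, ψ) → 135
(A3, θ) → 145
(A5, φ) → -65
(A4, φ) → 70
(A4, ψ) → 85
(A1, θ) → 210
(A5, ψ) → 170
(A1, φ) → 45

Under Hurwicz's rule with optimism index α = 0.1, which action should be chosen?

A2

A1: 0.1·210 + 0.9·45 = 61.5
A2: 0.1·210 + 0.9·140 = 147
A3: 0.1·185 + 0.9·(-65) = -40
A4: 0.1·85 + 0.9·(-15) = -5
A5: 0.1·170 + 0.9·(-65) = -41.5
Highest Hurwicz score = 147 → A2.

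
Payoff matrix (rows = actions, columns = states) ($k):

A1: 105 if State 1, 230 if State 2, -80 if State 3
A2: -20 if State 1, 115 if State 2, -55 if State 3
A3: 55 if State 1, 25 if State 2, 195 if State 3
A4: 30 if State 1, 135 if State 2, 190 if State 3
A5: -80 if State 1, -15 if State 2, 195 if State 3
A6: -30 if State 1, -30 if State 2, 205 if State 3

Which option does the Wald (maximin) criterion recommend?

A4

Row minima: A1=-80, A2=-55, A3=25, A4=30, A5=-80, A6=-30
Best worst-case = 30 → A4.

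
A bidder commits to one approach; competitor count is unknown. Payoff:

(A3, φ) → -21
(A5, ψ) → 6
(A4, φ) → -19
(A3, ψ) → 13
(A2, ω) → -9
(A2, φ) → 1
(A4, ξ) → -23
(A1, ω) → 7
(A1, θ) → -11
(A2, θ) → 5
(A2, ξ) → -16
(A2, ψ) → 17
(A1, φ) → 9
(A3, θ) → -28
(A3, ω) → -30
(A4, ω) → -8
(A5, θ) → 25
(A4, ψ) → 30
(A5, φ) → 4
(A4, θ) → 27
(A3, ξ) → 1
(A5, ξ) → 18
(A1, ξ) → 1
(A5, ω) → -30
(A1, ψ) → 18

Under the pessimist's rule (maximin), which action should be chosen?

A1

Row minima: A1=-11, A2=-16, A3=-30, A4=-23, A5=-30
Best worst-case = -11 → A1.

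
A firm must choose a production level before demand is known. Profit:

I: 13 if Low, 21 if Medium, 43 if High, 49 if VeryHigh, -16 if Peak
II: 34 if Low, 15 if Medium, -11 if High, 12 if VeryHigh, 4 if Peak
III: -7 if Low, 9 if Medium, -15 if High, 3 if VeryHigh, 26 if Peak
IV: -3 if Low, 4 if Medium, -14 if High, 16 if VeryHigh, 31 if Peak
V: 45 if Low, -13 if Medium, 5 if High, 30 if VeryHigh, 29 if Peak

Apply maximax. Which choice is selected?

Row maxima: I=49, II=34, III=26, IV=31, V=45
Best best-case = 49 → I.

I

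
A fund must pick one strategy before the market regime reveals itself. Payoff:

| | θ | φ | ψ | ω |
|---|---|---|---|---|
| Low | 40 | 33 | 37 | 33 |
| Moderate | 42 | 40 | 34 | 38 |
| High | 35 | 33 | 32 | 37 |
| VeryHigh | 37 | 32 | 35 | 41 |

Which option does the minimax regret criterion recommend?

Moderate

Column bests: θ=42, φ=40, ψ=37, ω=41.
Low regrets: 2, 7, 0, 8 → max 8
Moderate regrets: 0, 0, 3, 3 → max 3
High regrets: 7, 7, 5, 4 → max 7
VeryHigh regrets: 5, 8, 2, 0 → max 8
Smallest max regret = 3 → Moderate.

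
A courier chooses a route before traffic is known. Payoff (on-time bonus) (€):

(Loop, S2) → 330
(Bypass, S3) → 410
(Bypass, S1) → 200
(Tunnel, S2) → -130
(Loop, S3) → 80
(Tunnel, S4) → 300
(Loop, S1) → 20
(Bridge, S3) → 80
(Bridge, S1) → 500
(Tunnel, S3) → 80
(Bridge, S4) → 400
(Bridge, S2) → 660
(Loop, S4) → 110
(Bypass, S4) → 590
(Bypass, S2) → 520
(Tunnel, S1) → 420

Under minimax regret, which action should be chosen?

Bypass

Column bests: S1=500, S2=660, S3=410, S4=590.
Bridge regrets: 0, 0, 330, 190 → max 330
Tunnel regrets: 80, 790, 330, 290 → max 790
Loop regrets: 480, 330, 330, 480 → max 480
Bypass regrets: 300, 140, 0, 0 → max 300
Smallest max regret = 300 → Bypass.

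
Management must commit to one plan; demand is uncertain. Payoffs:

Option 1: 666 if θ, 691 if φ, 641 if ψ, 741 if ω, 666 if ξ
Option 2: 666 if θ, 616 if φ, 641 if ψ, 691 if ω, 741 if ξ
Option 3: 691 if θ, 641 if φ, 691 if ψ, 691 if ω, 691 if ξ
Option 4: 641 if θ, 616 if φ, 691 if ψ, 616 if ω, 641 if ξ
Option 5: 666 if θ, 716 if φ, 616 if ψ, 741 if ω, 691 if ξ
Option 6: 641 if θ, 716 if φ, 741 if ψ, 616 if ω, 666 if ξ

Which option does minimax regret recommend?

Option 3

Column bests: θ=691, φ=716, ψ=741, ω=741, ξ=741.
Option 1 regrets: 25, 25, 100, 0, 75 → max 100
Option 2 regrets: 25, 100, 100, 50, 0 → max 100
Option 3 regrets: 0, 75, 50, 50, 50 → max 75
Option 4 regrets: 50, 100, 50, 125, 100 → max 125
Option 5 regrets: 25, 0, 125, 0, 50 → max 125
Option 6 regrets: 50, 0, 0, 125, 75 → max 125
Smallest max regret = 75 → Option 3.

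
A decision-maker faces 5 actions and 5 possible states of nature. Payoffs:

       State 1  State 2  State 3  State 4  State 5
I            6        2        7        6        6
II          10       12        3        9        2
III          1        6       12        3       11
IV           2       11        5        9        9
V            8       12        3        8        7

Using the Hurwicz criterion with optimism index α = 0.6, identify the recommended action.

V

I: 0.6·7 + 0.4·2 = 5
II: 0.6·12 + 0.4·2 = 8
III: 0.6·12 + 0.4·1 = 7.6
IV: 0.6·11 + 0.4·2 = 7.4
V: 0.6·12 + 0.4·3 = 8.4
Highest Hurwicz score = 8.4 → V.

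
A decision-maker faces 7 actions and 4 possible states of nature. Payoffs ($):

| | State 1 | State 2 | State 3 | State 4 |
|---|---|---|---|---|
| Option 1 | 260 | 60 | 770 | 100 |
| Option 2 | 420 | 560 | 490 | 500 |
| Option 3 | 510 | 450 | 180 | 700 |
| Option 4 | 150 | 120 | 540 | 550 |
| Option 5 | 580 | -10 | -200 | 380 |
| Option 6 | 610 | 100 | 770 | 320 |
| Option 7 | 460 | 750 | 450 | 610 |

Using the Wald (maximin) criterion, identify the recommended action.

Row minima: Option 1=60, Option 2=420, Option 3=180, Option 4=120, Option 5=-200, Option 6=100, Option 7=450
Best worst-case = 450 → Option 7.

Option 7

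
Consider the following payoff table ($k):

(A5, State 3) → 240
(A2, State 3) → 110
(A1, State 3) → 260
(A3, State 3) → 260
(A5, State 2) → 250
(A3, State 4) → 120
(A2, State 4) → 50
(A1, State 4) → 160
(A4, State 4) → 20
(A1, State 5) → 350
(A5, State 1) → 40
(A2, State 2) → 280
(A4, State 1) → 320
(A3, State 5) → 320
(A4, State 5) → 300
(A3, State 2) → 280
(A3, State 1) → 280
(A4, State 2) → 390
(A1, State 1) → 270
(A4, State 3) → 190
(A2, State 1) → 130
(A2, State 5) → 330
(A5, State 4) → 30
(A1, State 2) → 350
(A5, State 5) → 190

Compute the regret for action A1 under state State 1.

Best payoff under State 1 is 320.
Regret = 320 − 270 = 50.

50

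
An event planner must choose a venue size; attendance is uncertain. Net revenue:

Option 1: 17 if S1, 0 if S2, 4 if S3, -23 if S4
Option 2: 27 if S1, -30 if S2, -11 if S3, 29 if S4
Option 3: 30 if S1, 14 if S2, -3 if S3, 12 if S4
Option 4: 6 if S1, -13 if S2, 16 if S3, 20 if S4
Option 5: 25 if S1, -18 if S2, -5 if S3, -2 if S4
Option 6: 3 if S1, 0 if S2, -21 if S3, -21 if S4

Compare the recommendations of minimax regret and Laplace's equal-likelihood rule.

Column bests: S1=30, S2=14, S3=16, S4=29.
Option 1 regrets: 13, 14, 12, 52 → max 52
Option 2 regrets: 3, 44, 27, 0 → max 44
Option 3 regrets: 0, 0, 19, 17 → max 19
Option 4 regrets: 24, 27, 0, 9 → max 27
Option 5 regrets: 5, 32, 21, 31 → max 32
Option 6 regrets: 27, 14, 37, 50 → max 50
Smallest max regret = 19 → Option 3.
Row averages: Option 1=-0.5, Option 2=3.75, Option 3=13.25, Option 4=7.25, Option 5=0, Option 6=-9.75
Highest average = 13.25 → Option 3.

minimax regret → Option 3; laplace → Option 3 (agree)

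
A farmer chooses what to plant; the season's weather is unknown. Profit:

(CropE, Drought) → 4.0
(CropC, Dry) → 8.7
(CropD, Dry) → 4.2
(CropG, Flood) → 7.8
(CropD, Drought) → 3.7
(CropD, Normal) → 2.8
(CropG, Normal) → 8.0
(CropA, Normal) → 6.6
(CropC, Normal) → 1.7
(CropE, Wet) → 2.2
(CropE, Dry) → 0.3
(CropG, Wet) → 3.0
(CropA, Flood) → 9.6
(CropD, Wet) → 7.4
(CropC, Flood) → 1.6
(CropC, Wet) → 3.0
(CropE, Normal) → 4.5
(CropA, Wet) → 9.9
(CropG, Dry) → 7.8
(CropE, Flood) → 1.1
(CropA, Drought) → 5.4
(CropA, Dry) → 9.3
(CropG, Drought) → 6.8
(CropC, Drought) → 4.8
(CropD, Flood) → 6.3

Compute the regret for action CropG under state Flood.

1.8

Best payoff under Flood is 9.6.
Regret = 9.6 − 7.8 = 1.8.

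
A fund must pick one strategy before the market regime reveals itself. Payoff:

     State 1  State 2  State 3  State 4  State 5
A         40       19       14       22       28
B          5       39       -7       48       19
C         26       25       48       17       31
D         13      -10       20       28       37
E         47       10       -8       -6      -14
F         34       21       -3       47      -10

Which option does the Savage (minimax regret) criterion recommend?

C

Column bests: State 1=47, State 2=39, State 3=48, State 4=48, State 5=37.
A regrets: 7, 20, 34, 26, 9 → max 34
B regrets: 42, 0, 55, 0, 18 → max 55
C regrets: 21, 14, 0, 31, 6 → max 31
D regrets: 34, 49, 28, 20, 0 → max 49
E regrets: 0, 29, 56, 54, 51 → max 56
F regrets: 13, 18, 51, 1, 47 → max 51
Smallest max regret = 31 → C.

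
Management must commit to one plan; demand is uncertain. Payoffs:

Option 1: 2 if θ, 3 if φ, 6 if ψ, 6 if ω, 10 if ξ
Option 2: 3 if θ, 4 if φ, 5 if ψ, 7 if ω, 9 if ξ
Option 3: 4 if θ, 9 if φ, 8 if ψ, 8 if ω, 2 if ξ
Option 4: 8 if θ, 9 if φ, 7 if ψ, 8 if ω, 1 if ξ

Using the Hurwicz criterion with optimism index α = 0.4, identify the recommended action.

Option 2

Option 1: 0.4·10 + 0.6·2 = 5.2
Option 2: 0.4·9 + 0.6·3 = 5.4
Option 3: 0.4·9 + 0.6·2 = 4.8
Option 4: 0.4·9 + 0.6·1 = 4.2
Highest Hurwicz score = 5.4 → Option 2.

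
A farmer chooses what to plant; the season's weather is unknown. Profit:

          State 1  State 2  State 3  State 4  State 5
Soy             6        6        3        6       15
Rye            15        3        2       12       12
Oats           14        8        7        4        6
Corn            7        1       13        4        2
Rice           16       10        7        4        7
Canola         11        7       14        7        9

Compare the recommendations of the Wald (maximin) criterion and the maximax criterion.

maximin → Canola; maximax → Rice (disagree)

Row minima: Soy=3, Rye=2, Oats=4, Corn=1, Rice=4, Canola=7
Best worst-case = 7 → Canola.
Row maxima: Soy=15, Rye=15, Oats=14, Corn=13, Rice=16, Canola=14
Best best-case = 16 → Rice.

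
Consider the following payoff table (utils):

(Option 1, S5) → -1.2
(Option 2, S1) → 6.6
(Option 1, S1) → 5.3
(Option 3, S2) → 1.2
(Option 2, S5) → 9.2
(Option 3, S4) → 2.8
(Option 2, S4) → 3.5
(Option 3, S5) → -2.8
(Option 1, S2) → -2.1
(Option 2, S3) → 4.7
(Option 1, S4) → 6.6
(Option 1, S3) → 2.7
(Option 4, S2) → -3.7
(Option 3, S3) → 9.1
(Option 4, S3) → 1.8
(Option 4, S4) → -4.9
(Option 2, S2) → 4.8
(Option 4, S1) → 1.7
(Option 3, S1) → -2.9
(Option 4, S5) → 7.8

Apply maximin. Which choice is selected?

Row minima: Option 1=-2.1, Option 2=3.5, Option 3=-2.9, Option 4=-4.9
Best worst-case = 3.5 → Option 2.

Option 2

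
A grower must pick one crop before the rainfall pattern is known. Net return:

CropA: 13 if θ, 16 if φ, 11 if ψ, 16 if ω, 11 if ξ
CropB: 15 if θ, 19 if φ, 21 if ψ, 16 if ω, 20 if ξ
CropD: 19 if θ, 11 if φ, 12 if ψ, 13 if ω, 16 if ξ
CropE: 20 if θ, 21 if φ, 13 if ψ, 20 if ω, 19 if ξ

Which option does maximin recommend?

CropB

Row minima: CropA=11, CropB=15, CropD=11, CropE=13
Best worst-case = 15 → CropB.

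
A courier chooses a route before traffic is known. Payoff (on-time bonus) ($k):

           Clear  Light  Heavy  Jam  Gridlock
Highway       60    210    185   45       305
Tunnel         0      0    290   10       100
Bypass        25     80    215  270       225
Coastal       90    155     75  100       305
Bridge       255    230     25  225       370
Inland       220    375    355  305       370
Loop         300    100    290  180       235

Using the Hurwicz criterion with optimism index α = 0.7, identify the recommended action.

Highway: 0.7·305 + 0.3·45 = 227
Tunnel: 0.7·290 + 0.3·0 = 203
Bypass: 0.7·270 + 0.3·25 = 196.5
Coastal: 0.7·305 + 0.3·75 = 236
Bridge: 0.7·370 + 0.3·25 = 266.5
Inland: 0.7·375 + 0.3·220 = 328.5
Loop: 0.7·300 + 0.3·100 = 240
Highest Hurwicz score = 328.5 → Inland.

Inland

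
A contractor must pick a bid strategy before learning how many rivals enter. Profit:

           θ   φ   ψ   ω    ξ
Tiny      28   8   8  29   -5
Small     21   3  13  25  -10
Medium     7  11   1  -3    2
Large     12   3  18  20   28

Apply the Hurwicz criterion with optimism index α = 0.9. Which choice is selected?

Tiny

Tiny: 0.9·29 + 0.1·(-5) = 25.6
Small: 0.9·25 + 0.1·(-10) = 21.5
Medium: 0.9·11 + 0.1·(-3) = 9.6
Large: 0.9·28 + 0.1·3 = 25.5
Highest Hurwicz score = 25.6 → Tiny.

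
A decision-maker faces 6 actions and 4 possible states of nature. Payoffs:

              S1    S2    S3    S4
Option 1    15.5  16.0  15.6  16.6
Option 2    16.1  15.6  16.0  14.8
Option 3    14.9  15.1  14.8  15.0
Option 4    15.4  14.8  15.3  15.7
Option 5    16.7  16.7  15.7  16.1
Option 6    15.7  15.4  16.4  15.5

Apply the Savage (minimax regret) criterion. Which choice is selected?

Column bests: S1=16.7, S2=16.7, S3=16.4, S4=16.6.
Option 1 regrets: 1.2, 0.7, 0.8, 0.0 → max 1.2
Option 2 regrets: 0.6, 1.1, 0.4, 1.8 → max 1.8
Option 3 regrets: 1.8, 1.6, 1.6, 1.6 → max 1.8
Option 4 regrets: 1.3, 1.9, 1.1, 0.9 → max 1.9
Option 5 regrets: 0.0, 0.0, 0.7, 0.5 → max 0.7
Option 6 regrets: 1.0, 1.3, 0.0, 1.1 → max 1.3
Smallest max regret = 0.7 → Option 5.

Option 5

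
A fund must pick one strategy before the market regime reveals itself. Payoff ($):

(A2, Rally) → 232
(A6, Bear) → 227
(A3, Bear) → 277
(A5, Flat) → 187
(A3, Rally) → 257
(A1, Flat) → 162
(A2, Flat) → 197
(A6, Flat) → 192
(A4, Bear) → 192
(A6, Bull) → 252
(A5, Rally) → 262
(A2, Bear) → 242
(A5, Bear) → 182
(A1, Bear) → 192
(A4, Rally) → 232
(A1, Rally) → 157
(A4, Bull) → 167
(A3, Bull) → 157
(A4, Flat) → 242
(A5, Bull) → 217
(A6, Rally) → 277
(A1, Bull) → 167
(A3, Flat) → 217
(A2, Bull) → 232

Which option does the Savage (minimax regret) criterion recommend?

A2

Column bests: Bear=277, Flat=242, Bull=252, Rally=277.
A1 regrets: 85, 80, 85, 120 → max 120
A2 regrets: 35, 45, 20, 45 → max 45
A3 regrets: 0, 25, 95, 20 → max 95
A4 regrets: 85, 0, 85, 45 → max 85
A5 regrets: 95, 55, 35, 15 → max 95
A6 regrets: 50, 50, 0, 0 → max 50
Smallest max regret = 45 → A2.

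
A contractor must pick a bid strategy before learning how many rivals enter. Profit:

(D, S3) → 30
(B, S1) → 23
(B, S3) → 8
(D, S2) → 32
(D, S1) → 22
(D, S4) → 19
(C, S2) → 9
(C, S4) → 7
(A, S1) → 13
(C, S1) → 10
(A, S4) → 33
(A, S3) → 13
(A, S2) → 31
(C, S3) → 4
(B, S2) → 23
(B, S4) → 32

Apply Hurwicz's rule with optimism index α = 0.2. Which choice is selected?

D

A: 0.2·33 + 0.8·13 = 17
B: 0.2·32 + 0.8·8 = 12.8
C: 0.2·10 + 0.8·4 = 5.2
D: 0.2·32 + 0.8·19 = 21.6
Highest Hurwicz score = 21.6 → D.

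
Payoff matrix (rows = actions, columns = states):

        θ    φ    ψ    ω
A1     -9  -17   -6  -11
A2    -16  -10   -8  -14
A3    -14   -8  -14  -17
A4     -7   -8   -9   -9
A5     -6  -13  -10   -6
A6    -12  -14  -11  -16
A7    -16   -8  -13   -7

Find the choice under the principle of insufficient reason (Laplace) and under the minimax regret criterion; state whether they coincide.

Row averages: A1=-10.75, A2=-12, A3=-13.25, A4=-8.25, A5=-8.75, A6=-13.25, A7=-11
Highest average = -8.25 → A4.
Column bests: θ=-6, φ=-8, ψ=-6, ω=-6.
A1 regrets: 3, 9, 0, 5 → max 9
A2 regrets: 10, 2, 2, 8 → max 10
A3 regrets: 8, 0, 8, 11 → max 11
A4 regrets: 1, 0, 3, 3 → max 3
A5 regrets: 0, 5, 4, 0 → max 5
A6 regrets: 6, 6, 5, 10 → max 10
A7 regrets: 10, 0, 7, 1 → max 10
Smallest max regret = 3 → A4.

laplace → A4; minimax regret → A4 (agree)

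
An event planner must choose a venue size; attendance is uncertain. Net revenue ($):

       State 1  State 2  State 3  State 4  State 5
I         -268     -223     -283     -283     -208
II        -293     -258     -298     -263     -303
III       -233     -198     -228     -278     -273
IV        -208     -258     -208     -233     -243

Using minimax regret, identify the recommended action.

IV

Column bests: State 1=-208, State 2=-198, State 3=-208, State 4=-233, State 5=-208.
I regrets: 60, 25, 75, 50, 0 → max 75
II regrets: 85, 60, 90, 30, 95 → max 95
III regrets: 25, 0, 20, 45, 65 → max 65
IV regrets: 0, 60, 0, 0, 35 → max 60
Smallest max regret = 60 → IV.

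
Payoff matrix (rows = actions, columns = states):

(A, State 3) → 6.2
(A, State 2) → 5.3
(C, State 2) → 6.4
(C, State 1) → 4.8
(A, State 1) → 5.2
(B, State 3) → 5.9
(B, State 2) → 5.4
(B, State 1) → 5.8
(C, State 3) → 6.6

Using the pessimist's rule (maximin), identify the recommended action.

Row minima: A=5.2, B=5.4, C=4.8
Best worst-case = 5.4 → B.

B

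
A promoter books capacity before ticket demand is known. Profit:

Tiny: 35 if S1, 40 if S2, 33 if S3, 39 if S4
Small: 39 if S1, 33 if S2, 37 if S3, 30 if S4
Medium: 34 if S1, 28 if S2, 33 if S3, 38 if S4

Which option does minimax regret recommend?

Column bests: S1=39, S2=40, S3=37, S4=39.
Tiny regrets: 4, 0, 4, 0 → max 4
Small regrets: 0, 7, 0, 9 → max 9
Medium regrets: 5, 12, 4, 1 → max 12
Smallest max regret = 4 → Tiny.

Tiny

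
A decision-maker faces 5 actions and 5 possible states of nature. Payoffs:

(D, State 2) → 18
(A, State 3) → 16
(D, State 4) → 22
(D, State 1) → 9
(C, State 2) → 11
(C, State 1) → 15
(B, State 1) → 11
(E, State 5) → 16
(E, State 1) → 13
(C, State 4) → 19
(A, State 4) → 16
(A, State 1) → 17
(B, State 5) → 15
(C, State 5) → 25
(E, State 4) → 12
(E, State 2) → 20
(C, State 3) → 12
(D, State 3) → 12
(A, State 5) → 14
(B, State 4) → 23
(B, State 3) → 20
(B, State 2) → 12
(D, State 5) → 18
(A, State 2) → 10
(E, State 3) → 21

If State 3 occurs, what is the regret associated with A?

5

Best payoff under State 3 is 21.
Regret = 21 − 16 = 5.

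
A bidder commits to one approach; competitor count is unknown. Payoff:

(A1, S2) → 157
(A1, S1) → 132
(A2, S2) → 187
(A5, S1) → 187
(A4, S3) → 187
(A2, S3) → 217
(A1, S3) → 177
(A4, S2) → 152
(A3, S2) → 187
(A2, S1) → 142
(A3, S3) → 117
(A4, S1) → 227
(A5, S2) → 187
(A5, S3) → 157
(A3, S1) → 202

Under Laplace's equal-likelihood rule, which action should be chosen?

Row averages: A1=466/3, A2=182, A3=506/3, A4=566/3, A5=177
Highest average = 566/3 → A4.

A4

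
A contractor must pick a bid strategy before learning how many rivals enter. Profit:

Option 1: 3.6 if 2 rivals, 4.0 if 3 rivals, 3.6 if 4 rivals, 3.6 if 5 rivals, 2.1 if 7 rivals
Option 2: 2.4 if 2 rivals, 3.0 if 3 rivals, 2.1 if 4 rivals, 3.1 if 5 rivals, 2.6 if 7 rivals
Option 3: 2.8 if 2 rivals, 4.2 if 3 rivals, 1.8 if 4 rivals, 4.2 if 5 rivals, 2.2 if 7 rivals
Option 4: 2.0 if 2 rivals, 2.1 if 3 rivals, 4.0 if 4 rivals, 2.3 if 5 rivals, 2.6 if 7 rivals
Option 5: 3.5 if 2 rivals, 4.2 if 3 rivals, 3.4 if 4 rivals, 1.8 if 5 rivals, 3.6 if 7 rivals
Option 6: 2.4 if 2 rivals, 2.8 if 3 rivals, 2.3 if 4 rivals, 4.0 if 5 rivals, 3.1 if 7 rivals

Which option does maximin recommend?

Option 6

Row minima: Option 1=2.1, Option 2=2.1, Option 3=1.8, Option 4=2.0, Option 5=1.8, Option 6=2.3
Best worst-case = 2.3 → Option 6.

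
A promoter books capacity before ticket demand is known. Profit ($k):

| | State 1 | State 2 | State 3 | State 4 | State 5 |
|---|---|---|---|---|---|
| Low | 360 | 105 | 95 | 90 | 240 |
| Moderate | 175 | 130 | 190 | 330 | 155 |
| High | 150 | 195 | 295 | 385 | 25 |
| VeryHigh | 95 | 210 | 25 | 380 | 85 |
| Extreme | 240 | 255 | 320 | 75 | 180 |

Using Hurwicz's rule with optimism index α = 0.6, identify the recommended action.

Low: 0.6·360 + 0.4·90 = 252
Moderate: 0.6·330 + 0.4·130 = 250
High: 0.6·385 + 0.4·25 = 241
VeryHigh: 0.6·380 + 0.4·25 = 238
Extreme: 0.6·320 + 0.4·75 = 222
Highest Hurwicz score = 252 → Low.

Low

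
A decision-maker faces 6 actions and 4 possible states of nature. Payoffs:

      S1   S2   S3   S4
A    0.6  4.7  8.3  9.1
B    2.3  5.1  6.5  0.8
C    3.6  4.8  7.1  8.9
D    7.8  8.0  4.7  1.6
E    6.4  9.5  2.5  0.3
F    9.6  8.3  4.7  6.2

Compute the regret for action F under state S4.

Best payoff under S4 is 9.1.
Regret = 9.1 − 6.2 = 2.9.

2.9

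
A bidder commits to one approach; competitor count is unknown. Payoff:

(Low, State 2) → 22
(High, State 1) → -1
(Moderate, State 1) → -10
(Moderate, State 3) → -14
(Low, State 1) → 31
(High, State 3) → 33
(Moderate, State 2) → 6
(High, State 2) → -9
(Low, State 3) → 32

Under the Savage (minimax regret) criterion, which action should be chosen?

Column bests: State 1=31, State 2=22, State 3=33.
Low regrets: 0, 0, 1 → max 1
Moderate regrets: 41, 16, 47 → max 47
High regrets: 32, 31, 0 → max 32
Smallest max regret = 1 → Low.

Low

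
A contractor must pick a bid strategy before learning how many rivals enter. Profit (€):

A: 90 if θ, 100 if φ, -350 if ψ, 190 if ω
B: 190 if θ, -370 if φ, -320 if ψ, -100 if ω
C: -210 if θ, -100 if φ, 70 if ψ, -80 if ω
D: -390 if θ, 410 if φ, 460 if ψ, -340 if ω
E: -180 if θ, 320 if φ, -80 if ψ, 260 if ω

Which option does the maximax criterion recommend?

Row maxima: A=190, B=190, C=70, D=460, E=320
Best best-case = 460 → D.

D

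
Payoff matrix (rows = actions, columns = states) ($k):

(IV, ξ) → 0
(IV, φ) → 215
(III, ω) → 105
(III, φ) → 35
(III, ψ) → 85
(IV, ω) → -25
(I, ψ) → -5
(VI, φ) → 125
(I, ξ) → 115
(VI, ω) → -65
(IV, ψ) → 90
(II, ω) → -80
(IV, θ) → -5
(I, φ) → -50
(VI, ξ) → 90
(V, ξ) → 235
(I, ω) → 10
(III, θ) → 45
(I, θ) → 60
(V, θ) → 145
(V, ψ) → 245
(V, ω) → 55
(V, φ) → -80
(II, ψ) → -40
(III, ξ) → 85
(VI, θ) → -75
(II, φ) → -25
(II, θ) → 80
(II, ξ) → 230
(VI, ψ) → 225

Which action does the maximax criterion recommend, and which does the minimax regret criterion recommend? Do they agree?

maximax → V; minimax regret → III (disagree)

Row maxima: I=115, II=230, III=105, IV=215, V=245, VI=225
Best best-case = 245 → V.
Column bests: θ=145, φ=215, ψ=245, ω=105, ξ=235.
I regrets: 85, 265, 250, 95, 120 → max 265
II regrets: 65, 240, 285, 185, 5 → max 285
III regrets: 100, 180, 160, 0, 150 → max 180
IV regrets: 150, 0, 155, 130, 235 → max 235
V regrets: 0, 295, 0, 50, 0 → max 295
VI regrets: 220, 90, 20, 170, 145 → max 220
Smallest max regret = 180 → III.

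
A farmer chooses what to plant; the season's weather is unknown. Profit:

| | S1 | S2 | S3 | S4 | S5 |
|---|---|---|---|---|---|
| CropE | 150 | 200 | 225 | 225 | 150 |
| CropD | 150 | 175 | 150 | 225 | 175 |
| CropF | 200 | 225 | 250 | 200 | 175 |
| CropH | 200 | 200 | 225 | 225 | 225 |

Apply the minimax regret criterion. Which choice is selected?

CropH

Column bests: S1=200, S2=225, S3=250, S4=225, S5=225.
CropE regrets: 50, 25, 25, 0, 75 → max 75
CropD regrets: 50, 50, 100, 0, 50 → max 100
CropF regrets: 0, 0, 0, 25, 50 → max 50
CropH regrets: 0, 25, 25, 0, 0 → max 25
Smallest max regret = 25 → CropH.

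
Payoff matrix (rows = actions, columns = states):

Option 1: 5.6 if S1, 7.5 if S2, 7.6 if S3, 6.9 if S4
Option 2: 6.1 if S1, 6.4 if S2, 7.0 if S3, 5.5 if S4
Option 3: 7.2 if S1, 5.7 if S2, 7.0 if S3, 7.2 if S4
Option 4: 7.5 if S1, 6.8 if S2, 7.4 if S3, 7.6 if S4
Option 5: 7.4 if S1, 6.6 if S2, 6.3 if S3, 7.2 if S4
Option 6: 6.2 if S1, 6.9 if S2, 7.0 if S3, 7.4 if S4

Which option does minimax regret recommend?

Option 4

Column bests: S1=7.5, S2=7.5, S3=7.6, S4=7.6.
Option 1 regrets: 1.9, 0.0, 0.0, 0.7 → max 1.9
Option 2 regrets: 1.4, 1.1, 0.6, 2.1 → max 2.1
Option 3 regrets: 0.3, 1.8, 0.6, 0.4 → max 1.8
Option 4 regrets: 0.0, 0.7, 0.2, 0.0 → max 0.7
Option 5 regrets: 0.1, 0.9, 1.3, 0.4 → max 1.3
Option 6 regrets: 1.3, 0.6, 0.6, 0.2 → max 1.3
Smallest max regret = 0.7 → Option 4.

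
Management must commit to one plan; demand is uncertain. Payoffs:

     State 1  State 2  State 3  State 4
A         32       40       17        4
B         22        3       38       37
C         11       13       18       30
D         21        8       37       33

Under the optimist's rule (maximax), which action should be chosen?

A

Row maxima: A=40, B=38, C=30, D=37
Best best-case = 40 → A.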